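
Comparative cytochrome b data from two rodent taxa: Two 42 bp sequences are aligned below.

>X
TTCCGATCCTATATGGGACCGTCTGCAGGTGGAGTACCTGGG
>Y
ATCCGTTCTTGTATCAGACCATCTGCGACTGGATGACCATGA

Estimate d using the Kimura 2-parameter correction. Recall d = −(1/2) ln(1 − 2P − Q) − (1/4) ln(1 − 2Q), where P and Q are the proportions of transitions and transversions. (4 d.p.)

Of 42 sites, 7 differences are transitions and 8 are transversions, so P = 7/42 ≈ 0.166667 and Q = 8/42 ≈ 0.190476.
Under the Kimura two-parameter model, d = −½ ln(1 − 2P − Q) − ¼ ln(1 − 2Q).
1 − 2P − Q = 0.47619, giving −½ ln(0.47619) = 0.370969.
1 − 2Q = 0.619048, giving −¼ ln(0.619048) = 0.119893.
d = 0.370969 + 0.119893 = 0.490862.

0.4909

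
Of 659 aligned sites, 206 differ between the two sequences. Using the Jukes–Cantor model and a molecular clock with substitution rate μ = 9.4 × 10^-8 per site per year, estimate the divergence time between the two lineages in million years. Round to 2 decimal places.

2.15

p = 206/659 ≈ 0.312595.
d = −(3/4) ln(1 − 4p/3) = −0.75 ln(1 − 0.416793) = −0.75 ln(0.583207)
  = −0.75 × (-0.539213) = 0.404410 substitutions/site.
Under a molecular clock d = 2μt, so t = d/(2μ) = 0.404410 / (2 × 9.4 × 10^-8) = 2.15 million years.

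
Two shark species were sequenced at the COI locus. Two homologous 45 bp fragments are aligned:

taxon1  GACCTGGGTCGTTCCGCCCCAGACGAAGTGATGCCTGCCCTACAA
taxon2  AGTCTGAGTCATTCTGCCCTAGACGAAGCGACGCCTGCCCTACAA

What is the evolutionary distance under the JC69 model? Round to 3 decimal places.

0.233

The sequences differ at 9 of 45 sites (1, 2, 3, 7, 11, 15, 20, 29, 32), so p = 9/45 = 0.2.
d = −(3/4) ln(1 − 4p/3) = −0.75 ln(1 − 0.266667) = −0.75 ln(0.733333)
  = −0.75 × (-0.310155) = 0.232616 substitutions/site.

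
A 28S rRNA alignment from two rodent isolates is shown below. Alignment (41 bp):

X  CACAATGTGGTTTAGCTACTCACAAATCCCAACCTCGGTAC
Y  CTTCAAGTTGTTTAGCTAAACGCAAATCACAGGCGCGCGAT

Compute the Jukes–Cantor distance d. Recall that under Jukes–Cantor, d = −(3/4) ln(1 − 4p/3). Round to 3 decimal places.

0.502

The sequences differ at 15 of 41 sites, so p = 15/41 ≈ 0.365854.
d = −(3/4) ln(1 − 4p/3) = −0.75 ln(1 − 0.487805) = −0.75 ln(0.512195)
  = −0.75 × (-0.669050) = 0.501788 substitutions/site.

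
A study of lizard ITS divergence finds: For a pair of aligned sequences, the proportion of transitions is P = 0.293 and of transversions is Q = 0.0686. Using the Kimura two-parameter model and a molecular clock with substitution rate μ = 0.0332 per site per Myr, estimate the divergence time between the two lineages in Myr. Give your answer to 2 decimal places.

8.56

Under the Kimura two-parameter model, d = −½ ln(1 − 2P − Q) − ¼ ln(1 − 2Q).
1 − 2P − Q = 0.3454, giving −½ ln(0.3454) = 0.531526.
1 − 2Q = 0.8628, giving −¼ ln(0.8628) = 0.036893.
d = 0.531526 + 0.036893 = 0.568419.
Under a molecular clock d = 2μt, so t = d/(2μ) = 0.568419 / (2 × 0.0332) = 8.56 Myr.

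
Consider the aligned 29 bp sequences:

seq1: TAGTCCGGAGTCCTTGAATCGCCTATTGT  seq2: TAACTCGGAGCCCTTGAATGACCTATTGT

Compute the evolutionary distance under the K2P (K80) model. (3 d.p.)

0.256

Of 29 sites, 5 differences are transitions and 1 are transversions, so P = 5/29 ≈ 0.172414 and Q = 1/29 ≈ 0.034483.
Under the Kimura two-parameter model, d = −½ ln(1 − 2P − Q) − ¼ ln(1 − 2Q).
1 − 2P − Q = 0.620689, giving −½ ln(0.620689) = 0.238463.
1 − 2Q = 0.931034, giving −¼ ln(0.931034) = 0.017865.
d = 0.238463 + 0.017865 = 0.256328.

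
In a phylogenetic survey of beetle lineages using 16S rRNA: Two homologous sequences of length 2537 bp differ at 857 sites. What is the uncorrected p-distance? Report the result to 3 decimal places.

p = 857/2537 = 0.337800… ≈ 0.338 (to 3 d.p.).

0.338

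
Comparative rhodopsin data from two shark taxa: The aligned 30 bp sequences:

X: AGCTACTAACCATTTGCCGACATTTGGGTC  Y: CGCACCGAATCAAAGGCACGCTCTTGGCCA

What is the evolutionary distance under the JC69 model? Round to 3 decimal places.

0.931

The sequences differ at 16 of 30 sites, so p = 16/30 ≈ 0.533333.
d = −(3/4) ln(1 − 4p/3) = −0.75 ln(1 − 0.711111) = −0.75 ln(0.288889)
  = −0.75 × (-1.241713) = 0.931285 substitutions/site.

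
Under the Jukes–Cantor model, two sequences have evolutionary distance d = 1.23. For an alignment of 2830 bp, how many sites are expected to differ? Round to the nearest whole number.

Invert JC69: p = (3/4)(1 − e^(−4d/3)) = 0.75 × (1 − e^(-1.64)) = 0.75 × (1 − 0.193980) = 0.604515.
Expected differing sites = pL ≈ 0.604515 × 2830 = 1710.77745 ≈ 1711.

1711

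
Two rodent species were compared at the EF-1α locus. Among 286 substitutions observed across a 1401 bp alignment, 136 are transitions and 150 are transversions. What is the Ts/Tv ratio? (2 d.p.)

0.91

R = 136/150 = 0.906666… ≈ 0.91 (to 2 d.p.).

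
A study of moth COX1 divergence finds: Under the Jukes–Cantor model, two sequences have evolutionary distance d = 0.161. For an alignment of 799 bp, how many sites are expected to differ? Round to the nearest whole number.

Invert JC69: p = (3/4)(1 − e^(−4d/3)) = 0.75 × (1 − e^(-0.214667)) = 0.75 × (1 − 0.806810) = 0.144893.
Expected differing sites = pL ≈ 0.144893 × 799 = 115.769507 ≈ 116.

116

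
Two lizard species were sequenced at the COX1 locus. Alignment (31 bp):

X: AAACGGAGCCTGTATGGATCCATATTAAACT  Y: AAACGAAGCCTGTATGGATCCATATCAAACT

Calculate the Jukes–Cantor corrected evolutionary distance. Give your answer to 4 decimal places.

0.0675

The sequences differ at 2 of 31 sites (6, 26), so p = 2/31 ≈ 0.064516.
d = −(3/4) ln(1 − 4p/3) = −0.75 ln(1 − 0.086021) = −0.75 ln(0.913979)
  = −0.75 × (-0.089948) = 0.067461 substitutions/site.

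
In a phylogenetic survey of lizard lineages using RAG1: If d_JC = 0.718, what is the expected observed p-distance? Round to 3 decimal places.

p = (3/4)(1 − e^(−4d/3)) = 0.75 × (1 − e^(-0.957333)) = 0.75 × (1 − 0.383915) = 0.462064.

0.462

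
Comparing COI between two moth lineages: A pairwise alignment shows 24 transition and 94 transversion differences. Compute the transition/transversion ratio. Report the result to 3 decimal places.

R = 24/94 = 0.255319… ≈ 0.255 (to 3 d.p.).

0.255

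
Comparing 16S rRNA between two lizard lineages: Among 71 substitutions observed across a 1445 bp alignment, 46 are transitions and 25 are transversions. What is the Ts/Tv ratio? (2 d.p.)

1.84

R = 46/25 = 1.84.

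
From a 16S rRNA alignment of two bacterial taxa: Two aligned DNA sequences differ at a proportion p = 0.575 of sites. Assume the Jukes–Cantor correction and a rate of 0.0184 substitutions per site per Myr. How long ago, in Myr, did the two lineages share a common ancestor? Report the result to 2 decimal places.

29.66

d = −(3/4) ln(1 − 4p/3) = −0.75 ln(1 − 0.766667) = −0.75 ln(0.233333)
  = −0.75 × (-1.455289) = 1.091467 substitutions/site.
Under a molecular clock d = 2μt, so t = d/(2μ) = 1.091467 / (2 × 0.0184) = 29.66 Myr.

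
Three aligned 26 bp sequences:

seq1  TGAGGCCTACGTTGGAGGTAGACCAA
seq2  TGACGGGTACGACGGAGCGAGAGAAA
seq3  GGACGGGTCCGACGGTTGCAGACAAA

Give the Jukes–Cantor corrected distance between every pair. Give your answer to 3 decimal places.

seq1–seq2: 9/26 sites differ → p ≈ 0.346154, d = −0.75 ln(1 − 0.461539) = 0.464280 ≈ 0.464.
seq1–seq3: 11/26 sites differ → p ≈ 0.423077, d = −0.75 ln(1 − 0.564103) = 0.622762 ≈ 0.623.
seq2–seq3: 7/26 sites differ → p ≈ 0.269231, d = −0.75 ln(1 − 0.358975) = 0.333515 ≈ 0.334.

d(seq1,seq2) = 0.464, d(seq1,seq3) = 0.623, d(seq2,seq3) = 0.334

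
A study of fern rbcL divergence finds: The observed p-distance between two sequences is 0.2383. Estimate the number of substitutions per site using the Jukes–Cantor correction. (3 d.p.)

d = −(3/4) ln(1 − 4p/3) = −0.75 ln(1 − 0.317733) = −0.75 ln(0.682267)
  = −0.75 × (-0.382334) = 0.286751 substitutions/site.

0.287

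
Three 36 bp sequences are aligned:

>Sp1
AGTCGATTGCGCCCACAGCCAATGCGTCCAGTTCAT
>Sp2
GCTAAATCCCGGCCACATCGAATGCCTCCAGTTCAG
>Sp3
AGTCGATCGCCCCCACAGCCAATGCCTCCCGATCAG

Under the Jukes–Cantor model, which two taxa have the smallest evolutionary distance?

Sp1–Sp2: 11/36 differ, p = 0.306, d = 0.392.
Sp1–Sp3: 6/36 differ, p = 0.167, d = 0.188.
Sp2–Sp3: 11/36 differ, p = 0.306, d = 0.392.
The smallest distance is between Sp1 and Sp3.

Sp1 and Sp3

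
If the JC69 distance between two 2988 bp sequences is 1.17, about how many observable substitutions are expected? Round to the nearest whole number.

Invert JC69: p = (3/4)(1 − e^(−4d/3)) = 0.75 × (1 − e^(-1.56)) = 0.75 × (1 − 0.210136) = 0.592398.
Expected differing sites = pL ≈ 0.592398 × 2988 = 1770.085224 ≈ 1770.

1770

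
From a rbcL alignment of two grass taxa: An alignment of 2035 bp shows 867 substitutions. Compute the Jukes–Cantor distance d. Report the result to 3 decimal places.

p = 867/2035 ≈ 0.426044.
d = −(3/4) ln(1 − 4p/3) = −0.75 ln(1 − 0.568059) = −0.75 ln(0.431941)
  = −0.75 × (-0.839466) = 0.629600 substitutions/site.

0.630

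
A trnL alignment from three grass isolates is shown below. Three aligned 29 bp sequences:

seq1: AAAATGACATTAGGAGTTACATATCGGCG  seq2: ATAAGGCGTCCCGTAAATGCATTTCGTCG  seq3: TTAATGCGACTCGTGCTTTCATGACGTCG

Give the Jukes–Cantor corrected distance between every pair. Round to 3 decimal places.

seq1–seq2: 14/29 sites differ → p ≈ 0.482759, d = −0.75 ln(1 − 0.643679) = 0.773942 ≈ 0.774.
seq1–seq3: 13/29 sites differ → p ≈ 0.448276, d = −0.75 ln(1 − 0.597701) = 0.682920 ≈ 0.683.
seq2–seq3: 10/29 sites differ → p ≈ 0.344828, d = −0.75 ln(1 − 0.459771) = 0.461822 ≈ 0.462.

d(seq1,seq2) = 0.774, d(seq1,seq3) = 0.683, d(seq2,seq3) = 0.462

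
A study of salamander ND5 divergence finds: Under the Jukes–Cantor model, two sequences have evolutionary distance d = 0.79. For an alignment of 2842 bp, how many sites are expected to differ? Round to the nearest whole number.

1388

Invert JC69: p = (3/4)(1 − e^(−4d/3)) = 0.75 × (1 − e^(-1.053333)) = 0.75 × (1 − 0.348773) = 0.488420.
Expected differing sites = pL ≈ 0.488420 × 2842 = 1388.08964 ≈ 1388.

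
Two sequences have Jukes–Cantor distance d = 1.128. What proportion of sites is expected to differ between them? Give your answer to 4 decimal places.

p = (3/4)(1 − e^(−4d/3)) = 0.75 × (1 − e^(-1.504)) = 0.75 × (1 − 0.222239) = 0.583321.

0.5833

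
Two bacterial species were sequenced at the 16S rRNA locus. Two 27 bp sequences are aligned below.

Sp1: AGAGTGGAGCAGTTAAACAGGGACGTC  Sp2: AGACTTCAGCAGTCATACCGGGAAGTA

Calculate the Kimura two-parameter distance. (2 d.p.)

0.39

Of 27 sites, 1 differences are transitions and 7 are transversions, so P = 1/27 ≈ 0.037037 and Q = 7/27 ≈ 0.259259.
Under the Kimura two-parameter model, d = −½ ln(1 − 2P − Q) − ¼ ln(1 − 2Q).
1 − 2P − Q = 0.666667, giving −½ ln(0.666667) = 0.202732.
1 − 2Q = 0.481482, giving −¼ ln(0.481482) = 0.182722.
d = 0.202732 + 0.182722 = 0.385454.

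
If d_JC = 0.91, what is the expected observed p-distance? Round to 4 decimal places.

p = (3/4)(1 − e^(−4d/3)) = 0.75 × (1 − e^(-1.213333)) = 0.75 × (1 − 0.297205) = 0.527096.

0.5271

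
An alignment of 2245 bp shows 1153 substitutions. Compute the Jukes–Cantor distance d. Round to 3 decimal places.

0.866

p = 1153/2245 ≈ 0.513586.
d = −(3/4) ln(1 − 4p/3) = −0.75 ln(1 − 0.684781) = −0.75 ln(0.315219)
  = −0.75 × (-1.154488) = 0.865866 substitutions/site.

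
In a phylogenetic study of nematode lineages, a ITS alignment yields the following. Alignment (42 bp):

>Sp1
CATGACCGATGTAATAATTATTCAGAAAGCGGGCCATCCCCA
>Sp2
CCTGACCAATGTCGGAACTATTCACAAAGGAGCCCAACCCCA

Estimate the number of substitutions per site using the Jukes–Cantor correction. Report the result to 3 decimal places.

The sequences differ at 11 of 42 sites, so p = 11/42 ≈ 0.261905.
d = −(3/4) ln(1 − 4p/3) = −0.75 ln(1 − 0.349207) = −0.75 ln(0.650793)
  = −0.75 × (-0.429564) = 0.322173 substitutions/site.

0.322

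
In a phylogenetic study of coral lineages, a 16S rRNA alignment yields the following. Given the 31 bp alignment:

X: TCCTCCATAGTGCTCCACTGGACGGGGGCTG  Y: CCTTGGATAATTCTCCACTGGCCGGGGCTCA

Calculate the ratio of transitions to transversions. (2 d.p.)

1.20

Transitions are A↔G and C↔T; transversions are all other mismatches.
Transitions: 6. Transversions: 5.
R = 6/5 = 1.20.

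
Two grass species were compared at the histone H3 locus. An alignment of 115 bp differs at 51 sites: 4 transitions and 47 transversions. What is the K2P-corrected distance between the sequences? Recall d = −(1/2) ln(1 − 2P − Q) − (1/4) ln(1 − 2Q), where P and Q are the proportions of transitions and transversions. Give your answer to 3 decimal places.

0.750

P = 4/115 ≈ 0.034783 and Q = 47/115 ≈ 0.408696.
Under the Kimura two-parameter model, d = −½ ln(1 − 2P − Q) − ¼ ln(1 − 2Q).
1 − 2P − Q = 0.521738, giving −½ ln(0.521738) = 0.325295.
1 − 2Q = 0.182608, giving −¼ ln(0.182608) = 0.425103.
d = 0.325295 + 0.425103 = 0.750398.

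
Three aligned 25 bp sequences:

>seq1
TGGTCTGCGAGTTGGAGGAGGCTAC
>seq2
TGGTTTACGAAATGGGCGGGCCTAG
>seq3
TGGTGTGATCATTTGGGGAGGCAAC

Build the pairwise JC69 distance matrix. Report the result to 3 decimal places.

d(seq1,seq2) = 0.490, d(seq1,seq3) = 0.417, d(seq2,seq3) = 0.766

seq1–seq2: 9/25 sites differ → p = 0.36, d = −0.75 ln(1 − 0.48) = 0.490445 ≈ 0.490.
seq1–seq3: 8/25 sites differ → p = 0.32, d = −0.75 ln(1 − 0.426667) = 0.417216 ≈ 0.417.
seq2–seq3: 12/25 sites differ → p = 0.48, d = −0.75 ln(1 − 0.64) = 0.766238 ≈ 0.766.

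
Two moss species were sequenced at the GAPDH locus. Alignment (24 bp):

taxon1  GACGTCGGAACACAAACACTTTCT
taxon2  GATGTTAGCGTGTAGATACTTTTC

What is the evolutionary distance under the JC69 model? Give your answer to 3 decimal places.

0.824

The sequences differ at 12 of 24 sites, so p = 12/24 = 0.5.
d = −(3/4) ln(1 − 4p/3) = −0.75 ln(1 − 0.666667) = −0.75 ln(0.333333)
  = −0.75 × (-1.098613) = 0.823960 substitutions/site.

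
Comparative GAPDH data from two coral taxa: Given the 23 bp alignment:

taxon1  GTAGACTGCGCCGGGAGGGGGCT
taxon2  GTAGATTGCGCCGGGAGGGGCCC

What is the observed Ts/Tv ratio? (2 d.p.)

Transitions are A↔G and C↔T; transversions are all other mismatches.
Transitions: 2. Transversions: 1.
R = 2/1 = 2.00.

2.00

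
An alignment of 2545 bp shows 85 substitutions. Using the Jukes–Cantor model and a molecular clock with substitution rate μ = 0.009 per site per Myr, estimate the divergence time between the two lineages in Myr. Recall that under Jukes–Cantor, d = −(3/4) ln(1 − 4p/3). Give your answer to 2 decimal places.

p = 85/2545 ≈ 0.033399.
d = −(3/4) ln(1 − 4p/3) = −0.75 ln(1 − 0.044532) = −0.75 ln(0.955468)
  = −0.75 × (-0.045554) = 0.034166 substitutions/site.
Under a molecular clock d = 2μt, so t = d/(2μ) = 0.034166 / (2 × 0.009) = 1.90 Myr.

1.90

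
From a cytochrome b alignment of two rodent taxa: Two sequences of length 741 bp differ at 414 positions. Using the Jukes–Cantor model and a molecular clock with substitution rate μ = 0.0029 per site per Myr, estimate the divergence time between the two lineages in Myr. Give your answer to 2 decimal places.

176.67

p = 414/741 ≈ 0.558704.
d = −(3/4) ln(1 − 4p/3) = −0.75 ln(1 − 0.744939) = −0.75 ln(0.255061)
  = −0.75 × (-1.366253) = 1.024690 substitutions/site.
Under a molecular clock d = 2μt, so t = d/(2μ) = 1.024690 / (2 × 0.0029) = 176.67 Myr.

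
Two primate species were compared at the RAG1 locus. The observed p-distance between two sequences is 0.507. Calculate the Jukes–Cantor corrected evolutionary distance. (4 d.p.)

d = −(3/4) ln(1 − 4p/3) = −0.75 ln(1 − 0.676) = −0.75 ln(0.324)
  = −0.75 × (-1.127012) = 0.845259 substitutions/site.

0.8453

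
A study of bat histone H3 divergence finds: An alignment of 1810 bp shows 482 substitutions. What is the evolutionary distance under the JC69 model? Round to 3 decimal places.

p = 482/1810 ≈ 0.266298.
d = −(3/4) ln(1 − 4p/3) = −0.75 ln(1 − 0.355064) = −0.75 ln(0.644936)
  = −0.75 × (-0.438604) = 0.328953 substitutions/site.

0.329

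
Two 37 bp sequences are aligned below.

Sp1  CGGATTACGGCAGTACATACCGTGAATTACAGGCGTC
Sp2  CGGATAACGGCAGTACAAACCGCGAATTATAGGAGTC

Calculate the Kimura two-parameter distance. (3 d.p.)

Of 37 sites, 2 differences are transitions and 3 are transversions, so P = 2/37 ≈ 0.054054 and Q = 3/37 ≈ 0.081081.
Under the Kimura two-parameter model, d = −½ ln(1 − 2P − Q) − ¼ ln(1 − 2Q).
1 − 2P − Q = 0.810811, giving −½ ln(0.810811) = 0.104860.
1 − 2Q = 0.837838, giving −¼ ln(0.837838) = 0.044233.
d = 0.104860 + 0.044233 = 0.149093.

0.149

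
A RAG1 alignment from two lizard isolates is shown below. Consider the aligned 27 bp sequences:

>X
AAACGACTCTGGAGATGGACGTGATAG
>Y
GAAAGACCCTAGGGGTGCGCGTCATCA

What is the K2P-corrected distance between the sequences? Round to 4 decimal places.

Of 27 sites, 7 differences are transitions and 4 are transversions, so P = 7/27 ≈ 0.259259 and Q = 4/27 ≈ 0.148148.
Under the Kimura two-parameter model, d = −½ ln(1 − 2P − Q) − ¼ ln(1 − 2Q).
1 − 2P − Q = 0.333334, giving −½ ln(0.333334) = 0.549305.
1 − 2Q = 0.703704, giving −¼ ln(0.703704) = 0.087849.
d = 0.549305 + 0.087849 = 0.637154.

0.6372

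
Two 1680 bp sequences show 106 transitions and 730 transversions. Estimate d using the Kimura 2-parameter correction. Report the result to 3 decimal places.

0.920

P = 106/1680 ≈ 0.063095 and Q = 730/1680 ≈ 0.434524.
Under the Kimura two-parameter model, d = −½ ln(1 − 2P − Q) − ¼ ln(1 − 2Q).
1 − 2P − Q = 0.439286, giving −½ ln(0.439286) = 0.411302.
1 − 2Q = 0.130952, giving −¼ ln(0.130952) = 0.508231.
d = 0.411302 + 0.508231 = 0.919533.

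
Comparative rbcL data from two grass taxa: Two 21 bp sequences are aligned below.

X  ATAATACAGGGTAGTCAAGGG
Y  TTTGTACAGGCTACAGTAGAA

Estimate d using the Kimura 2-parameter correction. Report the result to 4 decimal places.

Of 21 sites, 3 differences are transitions and 7 are transversions, so P = 3/21 ≈ 0.142857 and Q = 7/21 ≈ 0.333333.
Under the Kimura two-parameter model, d = −½ ln(1 − 2P − Q) − ¼ ln(1 − 2Q).
1 − 2P − Q = 0.380953, giving −½ ln(0.380953) = 0.482540.
1 − 2Q = 0.333334, giving −¼ ln(0.333334) = 0.274653.
d = 0.482540 + 0.274653 = 0.757193.

0.7572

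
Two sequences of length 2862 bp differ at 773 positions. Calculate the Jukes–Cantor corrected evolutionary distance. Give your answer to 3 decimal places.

0.335

p = 773/2862 ≈ 0.270091.
d = −(3/4) ln(1 − 4p/3) = −0.75 ln(1 − 0.360121) = −0.75 ln(0.639879)
  = −0.75 × (-0.446476) = 0.334857 substitutions/site.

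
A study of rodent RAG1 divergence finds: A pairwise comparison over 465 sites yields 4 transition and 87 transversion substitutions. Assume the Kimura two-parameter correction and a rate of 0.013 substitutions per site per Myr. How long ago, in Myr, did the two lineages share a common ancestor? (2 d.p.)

P = 4/465 ≈ 0.008602 and Q = 87/465 ≈ 0.187097.
Under the Kimura two-parameter model, d = −½ ln(1 − 2P − Q) − ¼ ln(1 − 2Q).
1 − 2P − Q = 0.795699, giving −½ ln(0.795699) = 0.114267.
1 − 2Q = 0.625806, giving −¼ ln(0.625806) = 0.117179.
d = 0.114267 + 0.117179 = 0.231446.
Under a molecular clock d = 2μt, so t = d/(2μ) = 0.231446 / (2 × 0.013) = 8.90 Myr.

8.90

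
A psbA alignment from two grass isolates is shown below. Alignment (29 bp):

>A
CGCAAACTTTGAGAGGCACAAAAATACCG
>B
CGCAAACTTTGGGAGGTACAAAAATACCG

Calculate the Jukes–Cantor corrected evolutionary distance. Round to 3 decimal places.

0.072

The sequences differ at 2 of 29 sites (12, 17), so p = 2/29 ≈ 0.068966.
d = −(3/4) ln(1 − 4p/3) = −0.75 ln(1 − 0.091955) = −0.75 ln(0.908045)
  = −0.75 × (-0.096461) = 0.072346 substitutions/site.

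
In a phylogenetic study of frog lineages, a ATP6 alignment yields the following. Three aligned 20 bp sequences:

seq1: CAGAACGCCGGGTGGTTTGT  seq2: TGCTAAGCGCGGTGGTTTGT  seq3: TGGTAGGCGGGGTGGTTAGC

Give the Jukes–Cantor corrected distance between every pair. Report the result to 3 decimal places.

seq1–seq2: 7/20 sites differ → p = 0.35, d = −0.75 ln(1 − 0.466667) = 0.471457 ≈ 0.471.
seq1–seq3: 7/20 sites differ → p = 0.35, d = −0.75 ln(1 − 0.466667) = 0.471457 ≈ 0.471.
seq2–seq3: 5/20 sites differ → p = 0.25, d = −0.75 ln(1 − 0.333333) = 0.304098 ≈ 0.304.

d(seq1,seq2) = 0.471, d(seq1,seq3) = 0.471, d(seq2,seq3) = 0.304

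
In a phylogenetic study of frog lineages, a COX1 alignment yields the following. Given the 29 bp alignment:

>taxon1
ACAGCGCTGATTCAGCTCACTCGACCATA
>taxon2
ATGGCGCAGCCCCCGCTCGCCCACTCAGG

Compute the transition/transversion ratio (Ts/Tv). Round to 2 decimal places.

Transitions are A↔G and C↔T; transversions are all other mismatches.
Transitions: 9. Transversions: 5.
R = 9/5 = 1.80.

1.80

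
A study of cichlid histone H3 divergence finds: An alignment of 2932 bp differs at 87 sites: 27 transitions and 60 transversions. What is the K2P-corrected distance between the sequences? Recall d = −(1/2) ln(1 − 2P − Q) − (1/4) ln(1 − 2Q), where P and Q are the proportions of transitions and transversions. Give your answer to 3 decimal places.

P = 27/2932 ≈ 0.009209 and Q = 60/2932 ≈ 0.020464.
Under the Kimura two-parameter model, d = −½ ln(1 − 2P − Q) − ¼ ln(1 − 2Q).
1 − 2P − Q = 0.961118, giving −½ ln(0.961118) = 0.019829.
1 − 2Q = 0.959072, giving −¼ ln(0.959072) = 0.010447.
d = 0.019829 + 0.010447 = 0.030276.

0.030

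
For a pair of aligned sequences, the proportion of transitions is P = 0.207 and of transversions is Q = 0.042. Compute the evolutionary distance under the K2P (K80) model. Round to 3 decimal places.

0.326

Under the Kimura two-parameter model, d = −½ ln(1 − 2P − Q) − ¼ ln(1 − 2Q).
1 − 2P − Q = 0.544, giving −½ ln(0.544) = 0.304403.
1 − 2Q = 0.916, giving −¼ ln(0.916) = 0.021935.
d = 0.304403 + 0.021935 = 0.326338.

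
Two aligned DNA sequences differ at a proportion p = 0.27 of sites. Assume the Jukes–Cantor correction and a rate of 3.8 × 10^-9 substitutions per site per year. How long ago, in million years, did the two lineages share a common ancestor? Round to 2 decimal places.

d = −(3/4) ln(1 − 4p/3) = −0.75 ln(1 − 0.36) = −0.75 ln(0.64)
  = −0.75 × (-0.446287) = 0.334715 substitutions/site.
Under a molecular clock d = 2μt, so t = d/(2μ) = 0.334715 / (2 × 3.8 × 10^-9) = 44.04 million years.

44.04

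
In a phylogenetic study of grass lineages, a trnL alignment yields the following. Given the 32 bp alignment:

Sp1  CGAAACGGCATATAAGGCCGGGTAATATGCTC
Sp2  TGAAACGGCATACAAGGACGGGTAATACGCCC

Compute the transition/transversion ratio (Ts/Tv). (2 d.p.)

4.00

Transitions are A↔G and C↔T; transversions are all other mismatches.
Transitions: 4. Transversions: 1.
R = 4/1 = 4.00.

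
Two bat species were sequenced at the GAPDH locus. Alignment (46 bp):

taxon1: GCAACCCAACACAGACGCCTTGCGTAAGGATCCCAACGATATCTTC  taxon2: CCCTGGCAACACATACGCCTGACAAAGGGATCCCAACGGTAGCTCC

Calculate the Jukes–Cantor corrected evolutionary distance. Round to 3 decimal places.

The sequences differ at 14 of 46 sites, so p = 14/46 ≈ 0.304348.
d = −(3/4) ln(1 − 4p/3) = −0.75 ln(1 − 0.405797) = −0.75 ln(0.594203)
  = −0.75 × (-0.520534) = 0.390401 substitutions/site.

0.390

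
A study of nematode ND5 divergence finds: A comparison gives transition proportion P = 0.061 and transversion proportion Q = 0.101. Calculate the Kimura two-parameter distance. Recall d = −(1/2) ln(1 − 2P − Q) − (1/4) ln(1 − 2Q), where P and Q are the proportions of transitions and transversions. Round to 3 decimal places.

Under the Kimura two-parameter model, d = −½ ln(1 − 2P − Q) − ¼ ln(1 − 2Q).
1 − 2P − Q = 0.777, giving −½ ln(0.777) = 0.126157.
1 − 2Q = 0.798, giving −¼ ln(0.798) = 0.056412.
d = 0.126157 + 0.056412 = 0.182569.

0.183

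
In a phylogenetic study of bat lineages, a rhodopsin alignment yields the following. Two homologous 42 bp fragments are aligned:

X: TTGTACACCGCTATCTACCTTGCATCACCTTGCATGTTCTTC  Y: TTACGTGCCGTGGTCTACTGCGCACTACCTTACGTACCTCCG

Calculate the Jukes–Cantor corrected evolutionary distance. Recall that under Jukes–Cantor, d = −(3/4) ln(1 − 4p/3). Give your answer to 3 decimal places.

0.899

The sequences differ at 22 of 42 sites, so p = 22/42 ≈ 0.52381.
d = −(3/4) ln(1 − 4p/3) = −0.75 ln(1 − 0.698413) = −0.75 ln(0.301587)
  = −0.75 × (-1.198697) = 0.899023 substitutions/site.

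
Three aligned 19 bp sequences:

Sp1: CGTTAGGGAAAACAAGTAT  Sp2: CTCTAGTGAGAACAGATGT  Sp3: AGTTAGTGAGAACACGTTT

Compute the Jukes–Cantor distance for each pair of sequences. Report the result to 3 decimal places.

Sp1–Sp2: 7/19 sites differ → p ≈ 0.368421, d = −0.75 ln(1 − 0.491228) = 0.506816 ≈ 0.507.
Sp1–Sp3: 5/19 sites differ → p ≈ 0.263158, d = −0.75 ln(1 − 0.350877) = 0.324100 ≈ 0.324.
Sp2–Sp3: 6/19 sites differ → p ≈ 0.315789, d = −0.75 ln(1 − 0.421052) = 0.409907 ≈ 0.410.

d(Sp1,Sp2) = 0.507, d(Sp1,Sp3) = 0.324, d(Sp2,Sp3) = 0.410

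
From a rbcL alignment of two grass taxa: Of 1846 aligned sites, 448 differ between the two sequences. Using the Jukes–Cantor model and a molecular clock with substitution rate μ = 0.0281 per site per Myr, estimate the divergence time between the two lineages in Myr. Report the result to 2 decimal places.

5.22

p = 448/1846 ≈ 0.242687.
d = −(3/4) ln(1 − 4p/3) = −0.75 ln(1 − 0.323583) = −0.75 ln(0.676417)
  = −0.75 × (-0.390946) = 0.293210 substitutions/site.
Under a molecular clock d = 2μt, so t = d/(2μ) = 0.293210 / (2 × 0.0281) = 5.22 Myr.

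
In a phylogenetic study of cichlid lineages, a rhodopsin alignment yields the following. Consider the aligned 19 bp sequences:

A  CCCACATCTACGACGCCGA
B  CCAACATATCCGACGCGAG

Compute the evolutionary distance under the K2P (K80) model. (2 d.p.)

Of 19 sites, 2 differences are transitions and 4 are transversions, so P = 2/19 ≈ 0.105263 and Q = 4/19 ≈ 0.210526.
Under the Kimura two-parameter model, d = −½ ln(1 − 2P − Q) − ¼ ln(1 − 2Q).
1 − 2P − Q = 0.578948, giving −½ ln(0.578948) = 0.273271.
1 − 2Q = 0.578948, giving −¼ ln(0.578948) = 0.136636.
d = 0.273271 + 0.136636 = 0.409907.

0.41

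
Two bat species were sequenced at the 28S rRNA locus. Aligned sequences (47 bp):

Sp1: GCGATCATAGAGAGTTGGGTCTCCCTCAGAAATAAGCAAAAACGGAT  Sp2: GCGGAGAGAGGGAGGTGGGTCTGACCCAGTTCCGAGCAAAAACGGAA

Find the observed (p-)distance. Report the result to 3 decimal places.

The sequences differ at 15 of 47 positions.
p = 15/47 = 0.319148… ≈ 0.319 (to 3 d.p.).

0.319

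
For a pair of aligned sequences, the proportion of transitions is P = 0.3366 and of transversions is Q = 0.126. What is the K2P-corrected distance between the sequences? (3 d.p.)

0.875

Under the Kimura two-parameter model, d = −½ ln(1 − 2P − Q) − ¼ ln(1 − 2Q).
1 − 2P − Q = 0.2008, giving −½ ln(0.2008) = 0.802723.
1 − 2Q = 0.748, giving −¼ ln(0.748) = 0.072588.
d = 0.802723 + 0.072588 = 0.875311.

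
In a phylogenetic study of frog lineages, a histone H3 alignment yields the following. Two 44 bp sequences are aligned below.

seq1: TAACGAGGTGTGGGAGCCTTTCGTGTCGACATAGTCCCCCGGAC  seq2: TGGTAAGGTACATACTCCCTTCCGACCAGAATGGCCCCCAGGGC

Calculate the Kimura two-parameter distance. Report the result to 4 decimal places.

1.1831

Of 44 sites, 16 differences are transitions and 7 are transversions, so P = 16/44 ≈ 0.363636 and Q = 7/44 ≈ 0.159091.
Under the Kimura two-parameter model, d = −½ ln(1 − 2P − Q) − ¼ ln(1 − 2Q).
1 − 2P − Q = 0.113637, giving −½ ln(0.113637) = 1.087373.
1 − 2Q = 0.681818, giving −¼ ln(0.681818) = 0.095748.
d = 1.087373 + 0.095748 = 1.183121.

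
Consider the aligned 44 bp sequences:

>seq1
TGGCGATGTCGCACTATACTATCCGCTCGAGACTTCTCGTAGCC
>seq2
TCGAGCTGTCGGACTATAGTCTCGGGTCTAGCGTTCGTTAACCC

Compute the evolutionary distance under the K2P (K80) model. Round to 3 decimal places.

0.530

Of 44 sites, 1 differences are transitions and 15 are transversions, so P = 1/44 ≈ 0.022727 and Q = 15/44 ≈ 0.340909.
Under the Kimura two-parameter model, d = −½ ln(1 − 2P − Q) − ¼ ln(1 − 2Q).
1 − 2P − Q = 0.613637, giving −½ ln(0.613637) = 0.244176.
1 − 2Q = 0.318182, giving −¼ ln(0.318182) = 0.286283.
d = 0.244176 + 0.286283 = 0.530459.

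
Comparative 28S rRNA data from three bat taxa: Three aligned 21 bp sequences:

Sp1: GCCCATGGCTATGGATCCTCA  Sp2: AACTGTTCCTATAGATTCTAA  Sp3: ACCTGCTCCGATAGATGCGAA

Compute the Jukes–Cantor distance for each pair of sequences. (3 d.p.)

d(Sp1,Sp2) = 0.635, d(Sp1,Sp3) = 0.899, d(Sp2,Sp3) = 0.286

Sp1–Sp2: 9/21 sites differ → p ≈ 0.428571, d = −0.75 ln(1 − 0.571428) = 0.635472 ≈ 0.635.
Sp1–Sp3: 11/21 sites differ → p ≈ 0.52381, d = −0.75 ln(1 − 0.698413) = 0.899023 ≈ 0.899.
Sp2–Sp3: 5/21 sites differ → p ≈ 0.238095, d = −0.75 ln(1 − 0.31746) = 0.286451 ≈ 0.286.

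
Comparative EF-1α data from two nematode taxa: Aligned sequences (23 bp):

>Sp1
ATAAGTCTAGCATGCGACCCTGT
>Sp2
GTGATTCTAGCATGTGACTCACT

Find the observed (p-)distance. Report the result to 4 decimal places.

The sequences differ at 7 of 23 positions (sites 1, 3, 5, 15, 19, 21, 22).
p = 7/23 = 0.304347… ≈ 0.3043 (to 4 d.p.).

0.3043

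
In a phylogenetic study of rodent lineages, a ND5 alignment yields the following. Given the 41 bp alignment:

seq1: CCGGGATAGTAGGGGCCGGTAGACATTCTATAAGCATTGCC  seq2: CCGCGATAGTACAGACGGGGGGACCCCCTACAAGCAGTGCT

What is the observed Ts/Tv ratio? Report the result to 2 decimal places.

Transitions are A↔G and C↔T; transversions are all other mismatches.
Transitions: 7. Transversions: 6.
R = 7/6 = 1.166666… ≈ 1.17 (to 2 d.p.).

1.17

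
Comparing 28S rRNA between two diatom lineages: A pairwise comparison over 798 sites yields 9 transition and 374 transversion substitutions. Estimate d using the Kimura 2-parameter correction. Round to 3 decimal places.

P = 9/798 ≈ 0.011278 and Q = 374/798 ≈ 0.468672.
Under the Kimura two-parameter model, d = −½ ln(1 − 2P − Q) − ¼ ln(1 − 2Q).
1 − 2P − Q = 0.508772, giving −½ ln(0.508772) = 0.337878.
1 − 2Q = 0.062656, giving −¼ ln(0.062656) = 0.692524.
d = 0.337878 + 0.692524 = 1.030402.

1.030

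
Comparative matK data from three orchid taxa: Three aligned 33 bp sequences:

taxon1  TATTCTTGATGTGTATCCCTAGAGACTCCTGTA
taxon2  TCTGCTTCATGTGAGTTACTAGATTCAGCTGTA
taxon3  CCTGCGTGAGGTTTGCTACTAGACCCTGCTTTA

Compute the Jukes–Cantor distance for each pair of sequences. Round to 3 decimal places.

taxon1–taxon2: 11/33 sites differ → p ≈ 0.333333, d = −0.75 ln(1 − 0.444444) = 0.440839 ≈ 0.441.
taxon1–taxon3: 14/33 sites differ → p ≈ 0.424242, d = −0.75 ln(1 − 0.565656) = 0.625439 ≈ 0.625.
taxon2–taxon3: 11/33 sites differ → p ≈ 0.333333, d = −0.75 ln(1 − 0.444444) = 0.440839 ≈ 0.441.

d(taxon1,taxon2) = 0.441, d(taxon1,taxon3) = 0.625, d(taxon2,taxon3) = 0.441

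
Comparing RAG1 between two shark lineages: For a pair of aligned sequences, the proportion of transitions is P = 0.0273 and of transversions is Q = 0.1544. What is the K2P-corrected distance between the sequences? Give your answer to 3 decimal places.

0.210

Under the Kimura two-parameter model, d = −½ ln(1 − 2P − Q) − ¼ ln(1 − 2Q).
1 − 2P − Q = 0.791, giving −½ ln(0.791) = 0.117229.
1 − 2Q = 0.6912, giving −¼ ln(0.6912) = 0.092332.
d = 0.117229 + 0.092332 = 0.209561.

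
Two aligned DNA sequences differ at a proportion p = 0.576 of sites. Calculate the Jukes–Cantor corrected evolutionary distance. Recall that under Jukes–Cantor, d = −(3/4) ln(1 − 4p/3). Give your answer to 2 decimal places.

1.10

d = −(3/4) ln(1 − 4p/3) = −0.75 ln(1 − 0.768) = −0.75 ln(0.232)
  = −0.75 × (-1.461018) = 1.095764 substitutions/site.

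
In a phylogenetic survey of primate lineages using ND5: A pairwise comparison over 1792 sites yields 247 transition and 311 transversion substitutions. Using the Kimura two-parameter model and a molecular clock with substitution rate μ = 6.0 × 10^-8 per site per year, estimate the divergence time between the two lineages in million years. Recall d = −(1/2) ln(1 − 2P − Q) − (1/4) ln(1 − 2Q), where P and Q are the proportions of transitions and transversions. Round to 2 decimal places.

P = 247/1792 ≈ 0.137835 and Q = 311/1792 ≈ 0.173549.
Under the Kimura two-parameter model, d = −½ ln(1 − 2P − Q) − ¼ ln(1 − 2Q).
1 − 2P − Q = 0.550781, giving −½ ln(0.550781) = 0.298209.
1 − 2Q = 0.652902, giving −¼ ln(0.652902) = 0.106582.
d = 0.298209 + 0.106582 = 0.404791.
Under a molecular clock d = 2μt, so t = d/(2μ) = 0.404791 / (2 × 6.0 × 10^-8) = 3.37 million years.

3.37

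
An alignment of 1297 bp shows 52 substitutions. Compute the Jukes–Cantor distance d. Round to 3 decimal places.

p = 52/1297 ≈ 0.040093.
d = −(3/4) ln(1 − 4p/3) = −0.75 ln(1 − 0.053457) = −0.75 ln(0.946543)
  = −0.75 × (-0.054939) = 0.041204 substitutions/site.

0.041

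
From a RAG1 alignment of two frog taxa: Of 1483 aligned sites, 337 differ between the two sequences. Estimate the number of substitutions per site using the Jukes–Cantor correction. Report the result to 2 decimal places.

0.27

p = 337/1483 ≈ 0.227242.
d = −(3/4) ln(1 − 4p/3) = −0.75 ln(1 − 0.302989) = −0.75 ln(0.697011)
  = −0.75 × (-0.360954) = 0.270716 substitutions/site.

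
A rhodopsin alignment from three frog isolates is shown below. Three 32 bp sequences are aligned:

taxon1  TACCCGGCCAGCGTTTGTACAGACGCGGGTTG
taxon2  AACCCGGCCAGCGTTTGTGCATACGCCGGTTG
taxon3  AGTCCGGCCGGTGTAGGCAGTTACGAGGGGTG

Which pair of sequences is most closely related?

taxon1–taxon2: 4/32 differ, p = 0.125, d = 0.137.
taxon1–taxon3: 13/32 differ, p = 0.406, d = 0.585.
taxon2–taxon3: 13/32 differ, p = 0.406, d = 0.585.
The smallest distance is between taxon1 and taxon2.

taxon1 and taxon2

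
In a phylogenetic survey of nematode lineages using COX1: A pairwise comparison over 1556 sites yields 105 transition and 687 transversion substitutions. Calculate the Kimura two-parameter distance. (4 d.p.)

0.9660

P = 105/1556 ≈ 0.067481 and Q = 687/1556 ≈ 0.441517.
Under the Kimura two-parameter model, d = −½ ln(1 − 2P − Q) − ¼ ln(1 − 2Q).
1 − 2P − Q = 0.423521, giving −½ ln(0.423521) = 0.429576.
1 − 2Q = 0.116966, giving −¼ ln(0.116966) = 0.536468.
d = 0.429576 + 0.536468 = 0.966044.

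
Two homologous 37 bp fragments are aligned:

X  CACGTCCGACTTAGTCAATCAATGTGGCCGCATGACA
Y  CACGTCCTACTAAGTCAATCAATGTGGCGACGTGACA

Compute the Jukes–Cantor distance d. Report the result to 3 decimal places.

0.149

The sequences differ at 5 of 37 sites (8, 12, 29, 30, 32), so p = 5/37 ≈ 0.135135.
d = −(3/4) ln(1 − 4p/3) = −0.75 ln(1 − 0.18018) = −0.75 ln(0.81982)
  = −0.75 × (-0.198670) = 0.149003 substitutions/site.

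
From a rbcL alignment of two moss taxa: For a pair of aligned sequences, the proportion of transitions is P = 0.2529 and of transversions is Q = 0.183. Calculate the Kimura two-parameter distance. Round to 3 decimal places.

Under the Kimura two-parameter model, d = −½ ln(1 − 2P − Q) − ¼ ln(1 − 2Q).
1 − 2P − Q = 0.3112, giving −½ ln(0.3112) = 0.583660.
1 − 2Q = 0.634, giving −¼ ln(0.634) = 0.113927.
d = 0.583660 + 0.113927 = 0.697587.

0.698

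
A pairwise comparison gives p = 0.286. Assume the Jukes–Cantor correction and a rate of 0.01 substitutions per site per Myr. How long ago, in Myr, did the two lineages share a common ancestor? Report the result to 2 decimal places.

d = −(3/4) ln(1 − 4p/3) = −0.75 ln(1 − 0.381333) = −0.75 ln(0.618667)
  = −0.75 × (-0.480188) = 0.360141 substitutions/site.
Under a molecular clock d = 2μt, so t = d/(2μ) = 0.360141 / (2 × 0.01) = 18.01 Myr.

18.01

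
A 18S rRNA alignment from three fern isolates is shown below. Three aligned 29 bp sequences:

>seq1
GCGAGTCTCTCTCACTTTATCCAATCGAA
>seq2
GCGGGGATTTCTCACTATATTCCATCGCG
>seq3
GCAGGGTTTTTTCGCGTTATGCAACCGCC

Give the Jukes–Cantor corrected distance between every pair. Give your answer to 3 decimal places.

seq1–seq2: 9/29 sites differ → p ≈ 0.310345, d = −0.75 ln(1 − 0.413793) = 0.400562 ≈ 0.401.
seq1–seq3: 12/29 sites differ → p ≈ 0.413793, d = −0.75 ln(1 − 0.551724) = 0.601760 ≈ 0.602.
seq2–seq3: 10/29 sites differ → p ≈ 0.344828, d = −0.75 ln(1 − 0.459771) = 0.461822 ≈ 0.462.

d(seq1,seq2) = 0.401, d(seq1,seq3) = 0.602, d(seq2,seq3) = 0.462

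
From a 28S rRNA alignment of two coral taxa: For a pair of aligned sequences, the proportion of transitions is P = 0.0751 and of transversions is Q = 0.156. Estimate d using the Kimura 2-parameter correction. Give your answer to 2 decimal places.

0.28

Under the Kimura two-parameter model, d = −½ ln(1 − 2P − Q) − ¼ ln(1 − 2Q).
1 − 2P − Q = 0.6938, giving −½ ln(0.6938) = 0.182786.
1 − 2Q = 0.688, giving −¼ ln(0.688) = 0.093492.
d = 0.182786 + 0.093492 = 0.276278.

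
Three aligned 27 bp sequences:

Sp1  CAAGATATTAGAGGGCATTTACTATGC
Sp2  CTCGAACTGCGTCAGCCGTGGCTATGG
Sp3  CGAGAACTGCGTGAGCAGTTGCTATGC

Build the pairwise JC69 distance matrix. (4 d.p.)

Sp1–Sp2: 14/27 sites differ → p ≈ 0.518519, d = −0.75 ln(1 − 0.691359) = 0.881682 ≈ 0.8817.
Sp1–Sp3: 9/27 sites differ → p ≈ 0.333333, d = −0.75 ln(1 − 0.444444) = 0.440839 ≈ 0.4408.
Sp2–Sp3: 6/27 sites differ → p ≈ 0.222222, d = −0.75 ln(1 − 0.296296) = 0.263548 ≈ 0.2635.

d(Sp1,Sp2) = 0.8817, d(Sp1,Sp3) = 0.4408, d(Sp2,Sp3) = 0.2635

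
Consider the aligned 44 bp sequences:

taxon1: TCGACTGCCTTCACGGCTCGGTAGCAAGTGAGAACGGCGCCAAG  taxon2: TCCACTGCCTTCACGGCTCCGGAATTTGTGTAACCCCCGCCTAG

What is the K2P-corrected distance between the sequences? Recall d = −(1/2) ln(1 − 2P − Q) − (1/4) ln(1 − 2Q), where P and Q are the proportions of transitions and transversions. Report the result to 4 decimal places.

0.3775

Of 44 sites, 3 differences are transitions and 10 are transversions, so P = 3/44 ≈ 0.068182 and Q = 10/44 ≈ 0.227273.
Under the Kimura two-parameter model, d = −½ ln(1 − 2P − Q) − ¼ ln(1 − 2Q).
1 − 2P − Q = 0.636363, giving −½ ln(0.636363) = 0.225993.
1 − 2Q = 0.545454, giving −¼ ln(0.545454) = 0.151534.
d = 0.225993 + 0.151534 = 0.377527.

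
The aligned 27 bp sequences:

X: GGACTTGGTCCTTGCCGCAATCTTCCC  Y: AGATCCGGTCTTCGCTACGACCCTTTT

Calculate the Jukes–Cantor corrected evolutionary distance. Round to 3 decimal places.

The sequences differ at 14 of 27 sites, so p = 14/27 ≈ 0.518519.
d = −(3/4) ln(1 − 4p/3) = −0.75 ln(1 − 0.691359) = −0.75 ln(0.308641)
  = −0.75 × (-1.175576) = 0.881682 substitutions/site.

0.882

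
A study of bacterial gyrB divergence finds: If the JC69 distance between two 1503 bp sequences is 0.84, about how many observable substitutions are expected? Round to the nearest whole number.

Invert JC69: p = (3/4)(1 − e^(−4d/3)) = 0.75 × (1 − e^(-1.12)) = 0.75 × (1 − 0.326280) = 0.505290.
Expected differing sites = pL ≈ 0.505290 × 1503 = 759.45087 ≈ 759.

759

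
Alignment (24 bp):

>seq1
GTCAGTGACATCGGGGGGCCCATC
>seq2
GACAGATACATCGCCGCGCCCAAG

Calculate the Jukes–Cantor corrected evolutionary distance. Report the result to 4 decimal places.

0.4408

The sequences differ at 8 of 24 sites (2, 6, 7, 14, 15, 17, 23, 24), so p = 8/24 ≈ 0.333333.
d = −(3/4) ln(1 − 4p/3) = −0.75 ln(1 − 0.444444) = −0.75 ln(0.555556)
  = −0.75 × (-0.587786) = 0.440840 substitutions/site.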